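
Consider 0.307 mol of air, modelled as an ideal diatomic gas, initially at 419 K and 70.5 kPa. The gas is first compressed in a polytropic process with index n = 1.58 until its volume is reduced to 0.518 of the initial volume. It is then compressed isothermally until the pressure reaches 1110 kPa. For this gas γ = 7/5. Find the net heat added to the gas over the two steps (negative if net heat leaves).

V₁ = nRT₁/P₁ = 0.307×8.314×419/70.5 = 15.2 L.
Step 1 — Polytropic n=1.58: T₂ = T₁(V₁/V₂)^(n−1) = 419×(1.93)^0.58 = 614 K; P₂ = P₁(V₁/V₂)^n = 199 kPa.
W = (P₁V₁−P₂V₂)/(n−1) = (70.5×15.2−199×7.86)/0.58 = -856 J.
ΔU = nCvΔT = 0.307×20.8×(614−419) = 1240 J.
Q = ΔU + W = 385 J.
State after step 1: P = 199 kPa, V = 7.86 L, T = 614 K.
Step 2 — Isothermal: T stays 614 K; PV = const ⇒ V₂ = 1.41 L, P₂ = 1110 kPa.
ΔU = 0 (ideal gas, T constant).
W = nRT ln(V₂/V₁) = 0.307×8.314×614×ln(0.180) = -2690 J.
Q = ΔU + W = -2690 J.
Net over both steps: W = -3550 J, Q = -2300 J, ΔU = 1240 J.

-2300 J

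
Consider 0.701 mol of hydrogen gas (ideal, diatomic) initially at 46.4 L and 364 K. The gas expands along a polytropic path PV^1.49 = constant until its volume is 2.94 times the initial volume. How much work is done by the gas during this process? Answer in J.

1780 J

P₁ = nRT₁/V₁ = 0.701×8.314×364/46.4 = 45.7 kPa.
Polytropic n=1.49: T₂ = T₁(V₁/V₂)^(n−1) = 364×(0.340)^0.49 = 215 K; P₂ = P₁(V₁/V₂)^n = 9.17 kPa.
W = (P₁V₁−P₂V₂)/(n−1) = (45.7×46.4−9.17×136)/0.49 = 1780 J.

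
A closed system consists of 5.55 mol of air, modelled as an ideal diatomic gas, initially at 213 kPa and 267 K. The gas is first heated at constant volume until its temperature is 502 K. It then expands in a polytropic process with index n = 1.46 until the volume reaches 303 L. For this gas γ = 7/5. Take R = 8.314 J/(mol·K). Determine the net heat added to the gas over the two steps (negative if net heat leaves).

V₁ = nRT₁/P₁ = 5.55×8.314×267/213 = 57.8 L.
Step 1 — Isochoric: V stays 57.8 L; P/T = const ⇒ T₂ = 502 K, P₂ = 400 kPa.
W = 0 (no volume change).
ΔU = nCvΔT = 5.55×20.8×(502−267) = 27100 J.
Q = ΔU = 27100 J.
State after step 1: P = 400 kPa, V = 57.8 L, T = 502 K.
Step 2 — Polytropic n=1.46: T₂ = T₁(V₁/V₂)^(n−1) = 502×(0.191)^0.46 = 234 K; P₂ = P₁(V₁/V₂)^n = 35.7 kPa.
W = (P₁V₁−P₂V₂)/(n−1) = (400×57.8−35.7×303)/0.46 = 26800 J.
ΔU = nCvΔT = 5.55×20.8×(234−502) = -30900 J.
Q = ΔU + W = -4030 J.
Net over both steps: W = 26800 J, Q = 23100 J, ΔU = -3770 J.

23100 J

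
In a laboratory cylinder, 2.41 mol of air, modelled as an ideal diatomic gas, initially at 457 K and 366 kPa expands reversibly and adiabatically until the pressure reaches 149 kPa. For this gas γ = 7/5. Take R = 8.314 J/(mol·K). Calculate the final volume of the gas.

47.5 L

V₁ = nRT₁/P₁ = 2.41×8.314×457/366 = 25.0 L.
Adiabatic: T₂/T₁ = (P₂/P₁)^((γ−1)/γ) ⇒ T₂ = 457×(0.407)^0.286 = 354 K; V₂ = 47.5 L.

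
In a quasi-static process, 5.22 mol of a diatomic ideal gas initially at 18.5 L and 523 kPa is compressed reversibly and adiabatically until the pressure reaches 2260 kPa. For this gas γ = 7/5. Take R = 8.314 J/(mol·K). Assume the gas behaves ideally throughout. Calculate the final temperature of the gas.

339 K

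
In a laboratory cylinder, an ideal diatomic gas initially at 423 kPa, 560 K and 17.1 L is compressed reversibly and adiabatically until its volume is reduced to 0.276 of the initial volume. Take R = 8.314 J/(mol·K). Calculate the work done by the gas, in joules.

n = P₁V₁/(RT₁) = 423×17.1/(8.314×560) = 1.55 mol.
Adiabatic: TV^(γ−1) = const ⇒ T₂ = 560×(3.62)^0.400 = 937 K; PV^γ = const ⇒ P₂ = 2560 kPa.
ΔU = nCvΔT = 1.55×20.8×(937−560) = 12200 J.
Q = 0 for an adiabatic process, so W = −ΔU = -12200 J.

-12200 J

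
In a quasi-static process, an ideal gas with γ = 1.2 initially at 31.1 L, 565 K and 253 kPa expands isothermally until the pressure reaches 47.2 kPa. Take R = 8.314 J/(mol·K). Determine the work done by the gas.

13200 J

n = P₁V₁/(RT₁) = 253×31.1/(8.314×565) = 1.68 mol.
Isothermal: T stays 565 K; PV = const ⇒ V₂ = 167 L, P₂ = 47.2 kPa.
W = nRT ln(V₂/V₁) = 1.68×8.314×565×ln(5.36) = 13200 J.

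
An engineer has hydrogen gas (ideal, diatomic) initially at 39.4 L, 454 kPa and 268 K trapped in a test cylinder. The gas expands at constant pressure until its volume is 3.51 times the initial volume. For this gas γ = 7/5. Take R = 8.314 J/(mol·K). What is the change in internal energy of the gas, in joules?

112000 J

n = P₁V₁/(RT₁) = 454×39.4/(8.314×268) = 8.03 mol.
Isobaric: P stays 454 kPa; V/T = const ⇒ T₂ = 941 K, V₂ = 138 L.
For an ideal gas ΔU = nCvΔT with Cv = (5/2)R = 20.8 J/(mol·K).
ΔU = 8.03×20.8×(941−268) = 112000 J.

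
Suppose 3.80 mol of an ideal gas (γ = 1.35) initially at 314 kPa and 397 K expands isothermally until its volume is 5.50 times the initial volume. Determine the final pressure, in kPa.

V₁ = nRT₁/P₁ = 3.80×8.314×397/314 = 39.9 L.
Isothermal: T stays 397 K; PV = const ⇒ V₂ = 220 L, P₂ = 57.1 kPa.

57.1 kPa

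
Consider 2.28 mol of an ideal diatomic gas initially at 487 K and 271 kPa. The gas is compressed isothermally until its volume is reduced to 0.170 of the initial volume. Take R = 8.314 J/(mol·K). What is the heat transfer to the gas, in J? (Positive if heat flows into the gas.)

V₁ = nRT₁/P₁ = 2.28×8.314×487/271 = 34.1 L.
Isothermal: T stays 487 K; PV = const ⇒ V₂ = 5.79 L, P₂ = 1590 kPa.
ΔU = 0 (ideal gas, T constant).
W = nRT ln(V₂/V₁) = 2.28×8.314×487×ln(0.170) = -16400 J.
Q = ΔU + W = -16400 J.

-16400 J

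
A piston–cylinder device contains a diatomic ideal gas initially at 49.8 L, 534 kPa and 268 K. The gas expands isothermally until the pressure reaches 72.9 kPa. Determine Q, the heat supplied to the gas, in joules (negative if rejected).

n = P₁V₁/(RT₁) = 534×49.8/(8.314×268) = 11.9 mol.
Isothermal: T stays 268 K; PV = const ⇒ V₂ = 365 L, P₂ = 72.9 kPa.
ΔU = 0 (ideal gas, T constant).
W = nRT ln(V₂/V₁) = 11.9×8.314×268×ln(7.33) = 53000 J.
Q = ΔU + W = 53000 J.

53000 J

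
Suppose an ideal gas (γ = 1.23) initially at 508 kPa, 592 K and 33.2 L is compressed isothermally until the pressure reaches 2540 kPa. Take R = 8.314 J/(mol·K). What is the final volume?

Isothermal: T stays 592 K; PV = const ⇒ V₂ = 6.64 L, P₂ = 2540 kPa.

6.64 L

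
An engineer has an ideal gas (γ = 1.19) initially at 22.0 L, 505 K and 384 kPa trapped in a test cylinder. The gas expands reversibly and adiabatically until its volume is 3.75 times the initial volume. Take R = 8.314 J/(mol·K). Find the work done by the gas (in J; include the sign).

9870 J

n = P₁V₁/(RT₁) = 384×22.0/(8.314×505) = 2.01 mol.
Adiabatic: TV^(γ−1) = const ⇒ T₂ = 505×(0.267)^0.190 = 393 K; PV^γ = const ⇒ P₂ = 79.7 kPa.
ΔU = nCvΔT = 2.01×43.8×(393−505) = -9870 J.
Q = 0 for an adiabatic process, so W = −ΔU = 9870 J.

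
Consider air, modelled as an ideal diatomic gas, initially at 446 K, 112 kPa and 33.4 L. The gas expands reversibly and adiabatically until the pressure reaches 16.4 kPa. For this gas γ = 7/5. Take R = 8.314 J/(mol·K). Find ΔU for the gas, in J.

n = P₁V₁/(RT₁) = 112×33.4/(8.314×446) = 1.01 mol.
Adiabatic: T₂/T₁ = (P₂/P₁)^((γ−1)/γ) ⇒ T₂ = 446×(0.146)^0.286 = 258 K; V₂ = 132 L.
For an ideal gas ΔU = nCvΔT with Cv = (5/2)R = 20.8 J/(mol·K).
ΔU = 1.01×20.8×(258−446) = -3950 J.

-3950 J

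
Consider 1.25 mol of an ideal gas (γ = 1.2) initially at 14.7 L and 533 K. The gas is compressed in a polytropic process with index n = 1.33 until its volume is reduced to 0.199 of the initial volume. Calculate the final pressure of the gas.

P₁ = nRT₁/V₁ = 1.25×8.314×533/14.7 = 377 kPa.
Polytropic n=1.33: T₂ = T₁(V₁/V₂)^(n−1) = 533×(5.03)^0.33 = 908 K; P₂ = P₁(V₁/V₂)^n = 3230 kPa.

3230 kPa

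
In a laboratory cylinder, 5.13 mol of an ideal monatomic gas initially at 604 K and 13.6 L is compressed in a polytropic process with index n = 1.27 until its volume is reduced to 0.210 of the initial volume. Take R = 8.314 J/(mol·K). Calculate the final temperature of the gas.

921 K

P₁ = nRT₁/V₁ = 5.13×8.314×604/13.6 = 1890 kPa.
Polytropic n=1.27: T₂ = T₁(V₁/V₂)^(n−1) = 604×(4.76)^0.27 = 921 K; P₂ = P₁(V₁/V₂)^n = 13700 kPa.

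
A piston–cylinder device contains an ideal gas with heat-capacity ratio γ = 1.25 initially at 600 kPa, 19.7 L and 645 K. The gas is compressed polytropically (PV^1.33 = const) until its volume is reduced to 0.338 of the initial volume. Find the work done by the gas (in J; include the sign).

-15400 J

n = P₁V₁/(RT₁) = 600×19.7/(8.314×645) = 2.20 mol.
Polytropic n=1.33: T₂ = T₁(V₁/V₂)^(n−1) = 645×(2.96)^0.33 = 923 K; P₂ = P₁(V₁/V₂)^n = 2540 kPa.
W = (P₁V₁−P₂V₂)/(n−1) = (600×19.7−2540×6.66)/0.33 = -15400 J.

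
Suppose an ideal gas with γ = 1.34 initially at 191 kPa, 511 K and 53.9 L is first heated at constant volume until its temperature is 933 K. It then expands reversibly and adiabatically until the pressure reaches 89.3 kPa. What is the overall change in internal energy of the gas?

n = P₁V₁/(RT₁) = 191×53.9/(8.314×511) = 2.42 mol.
Step 1 — Isochoric: V stays 53.9 L; P/T = const ⇒ T₂ = 933 K, P₂ = 349 kPa.
W = 0 (no volume change).
ΔU = nCvΔT = 2.42×24.5×(933−511) = 25000 J.
Q = ΔU = 25000 J.
State after step 1: P = 349 kPa, V = 53.9 L, T = 933 K.
Step 2 — Adiabatic: T₂/T₁ = (P₂/P₁)^((γ−1)/γ) ⇒ T₂ = 933×(0.256)^0.254 = 660 K; V₂ = 149 L.
ΔU = nCvΔT = 2.42×24.5×(660−933) = -16200 J.
Q = 0 for an adiabatic process, so W = −ΔU = 16200 J.
Net over both steps: W = 16200 J, Q = 25000 J, ΔU = 8850 J.

8850 J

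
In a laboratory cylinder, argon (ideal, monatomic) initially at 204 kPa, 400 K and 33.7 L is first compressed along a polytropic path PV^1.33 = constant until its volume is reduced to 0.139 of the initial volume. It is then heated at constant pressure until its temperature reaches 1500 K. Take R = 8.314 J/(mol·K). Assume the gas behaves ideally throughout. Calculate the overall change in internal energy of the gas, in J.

28400 J

n = P₁V₁/(RT₁) = 204×33.7/(8.314×400) = 2.07 mol.
Step 1 — Polytropic n=1.33: T₂ = T₁(V₁/V₂)^(n−1) = 400×(7.19)^0.33 = 767 K; P₂ = P₁(V₁/V₂)^n = 2810 kPa.
W = (P₁V₁−P₂V₂)/(n−1) = (204×33.7−2810×4.68)/0.33 = -19100 J.
ΔU = nCvΔT = 2.07×12.5×(767−400) = 9460 J.
Q = ΔU + W = -9660 J.
State after step 1: P = 2810 kPa, V = 4.68 L, T = 767 K.
Step 2 — Isobaric: P stays 2810 kPa; V/T = const ⇒ T₂ = 1500 K, V₂ = 9.16 L.
W = PΔV = 2810×(9.16−4.68) kPa·L = 12600 J.
ΔU = nCvΔT = 2.07×12.5×(1500−767) = 18900 J.
Q = ΔU + W = nCpΔT = 31500 J.
Net over both steps: W = -6520 J, Q = 21800 J, ΔU = 28400 J.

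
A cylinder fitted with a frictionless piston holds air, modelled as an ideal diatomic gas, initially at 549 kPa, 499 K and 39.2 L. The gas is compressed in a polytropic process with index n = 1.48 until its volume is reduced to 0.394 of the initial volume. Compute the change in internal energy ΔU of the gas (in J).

30300 J

n = P₁V₁/(RT₁) = 549×39.2/(8.314×499) = 5.19 mol.
Polytropic n=1.48: T₂ = T₁(V₁/V₂)^(n−1) = 499×(2.54)^0.48 = 780 K; P₂ = P₁(V₁/V₂)^n = 2180 kPa.
For an ideal gas ΔU = nCvΔT with Cv = (5/2)R = 20.8 J/(mol·K).
ΔU = 5.19×20.8×(780−499) = 30300 J.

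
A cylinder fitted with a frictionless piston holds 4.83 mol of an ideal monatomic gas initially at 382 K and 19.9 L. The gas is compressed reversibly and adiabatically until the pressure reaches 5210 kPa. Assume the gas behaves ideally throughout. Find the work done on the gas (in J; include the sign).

26400 J

P₁ = nRT₁/V₁ = 4.83×8.314×382/19.9 = 771 kPa.
Adiabatic: T₂/T₁ = (P₂/P₁)^((γ−1)/γ) ⇒ T₂ = 382×(6.76)^0.400 = 820 K; V₂ = 6.32 L.
ΔU = nCvΔT = 4.83×12.5×(820−382) = 26400 J.
Q = 0 for an adiabatic process, so W = −ΔU = -26400 J.
Work done on the gas = −W_by = 26400 J.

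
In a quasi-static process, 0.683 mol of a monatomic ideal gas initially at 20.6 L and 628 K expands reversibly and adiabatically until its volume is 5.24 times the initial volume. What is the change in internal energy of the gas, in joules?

P₁ = nRT₁/V₁ = 0.683×8.314×628/20.6 = 173 kPa.
Adiabatic: TV^(γ−1) = const ⇒ T₂ = 628×(0.191)^0.667 = 208 K; PV^γ = const ⇒ P₂ = 11.0 kPa.
For an ideal gas ΔU = nCvΔT with Cv = (3/2)R = 12.5 J/(mol·K).
ΔU = 0.683×12.5×(208−628) = -3580 J.

-3580 J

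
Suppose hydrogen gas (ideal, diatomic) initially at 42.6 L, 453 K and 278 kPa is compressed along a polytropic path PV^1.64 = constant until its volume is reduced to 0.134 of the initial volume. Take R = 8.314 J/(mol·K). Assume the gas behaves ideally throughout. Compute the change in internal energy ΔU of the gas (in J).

77600 J

n = P₁V₁/(RT₁) = 278×42.6/(8.314×453) = 3.14 mol.
Polytropic n=1.64: T₂ = T₁(V₁/V₂)^(n−1) = 453×(7.46)^0.64 = 1640 K; P₂ = P₁(V₁/V₂)^n = 7510 kPa.
For an ideal gas ΔU = nCvΔT with Cv = (5/2)R = 20.8 J/(mol·K).
ΔU = 3.14×20.8×(1640−453) = 77600 J.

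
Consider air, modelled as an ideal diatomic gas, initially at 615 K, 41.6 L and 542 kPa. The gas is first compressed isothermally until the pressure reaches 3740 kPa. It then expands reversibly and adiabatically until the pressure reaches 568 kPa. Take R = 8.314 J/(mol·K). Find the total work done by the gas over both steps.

-20100 J

n = P₁V₁/(RT₁) = 542×41.6/(8.314×615) = 4.41 mol.
Step 1 — Isothermal: T stays 615 K; PV = const ⇒ V₂ = 6.03 L, P₂ = 3740 kPa.
ΔU = 0 (ideal gas, T constant).
W = nRT ln(V₂/V₁) = 4.41×8.314×615×ln(0.145) = -43600 J.
Q = ΔU + W = -43600 J.
State after step 1: P = 3740 kPa, V = 6.03 L, T = 615 K.
Step 2 — Adiabatic: T₂/T₁ = (P₂/P₁)^((γ−1)/γ) ⇒ T₂ = 615×(0.152)^0.286 = 359 K; V₂ = 23.2 L.
ΔU = nCvΔT = 4.41×20.8×(359−615) = -23500 J.
Q = 0 for an adiabatic process, so W = −ΔU = 23500 J.
Net over both steps: W = -20100 J, Q = -43600 J, ΔU = -23500 J.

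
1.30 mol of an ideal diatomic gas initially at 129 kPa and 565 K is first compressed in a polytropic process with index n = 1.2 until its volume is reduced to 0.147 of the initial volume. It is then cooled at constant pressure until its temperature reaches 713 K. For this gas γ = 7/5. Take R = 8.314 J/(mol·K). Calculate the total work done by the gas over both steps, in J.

V₁ = nRT₁/P₁ = 1.30×8.314×565/129 = 47.3 L.
Step 1 — Polytropic n=1.2: T₂ = T₁(V₁/V₂)^(n−1) = 565×(6.80)^0.20 = 829 K; P₂ = P₁(V₁/V₂)^n = 1290 kPa.
W = (P₁V₁−P₂V₂)/(n−1) = (129×47.3−1290×6.96)/0.20 = -14300 J.
ΔU = nCvΔT = 1.30×20.8×(829−565) = 7130 J.
Q = ΔU + W = -7130 J.
State after step 1: P = 1290 kPa, V = 6.96 L, T = 829 K.
Step 2 — Isobaric: P stays 1290 kPa; V/T = const ⇒ T₂ = 713 K, V₂ = 5.98 L.
W = PΔV = 1290×(5.98−6.96) kPa·L = -1250 J.
ΔU = nCvΔT = 1.30×20.8×(713−829) = -3140 J.
Q = ΔU + W = nCpΔT = -4390 J.
Net over both steps: W = -15500 J, Q = -11500 J, ΔU = 4000 J.

-15500 J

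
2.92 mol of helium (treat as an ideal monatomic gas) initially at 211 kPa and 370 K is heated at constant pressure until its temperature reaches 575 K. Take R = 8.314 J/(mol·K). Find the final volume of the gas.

66.2 L

V₁ = nRT₁/P₁ = 2.92×8.314×370/211 = 42.6 L.
Isobaric: P stays 211 kPa; V/T = const ⇒ T₂ = 575 K, V₂ = 66.2 L.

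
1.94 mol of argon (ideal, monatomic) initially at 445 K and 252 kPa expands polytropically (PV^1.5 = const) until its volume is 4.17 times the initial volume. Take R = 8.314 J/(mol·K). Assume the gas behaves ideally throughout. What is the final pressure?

29.6 kPa

V₁ = nRT₁/P₁ = 1.94×8.314×445/252 = 28.5 L.
Polytropic n=1.5: T₂ = T₁(V₁/V₂)^(n−1) = 445×(0.240)^0.50 = 218 K; P₂ = P₁(V₁/V₂)^n = 29.6 kPa.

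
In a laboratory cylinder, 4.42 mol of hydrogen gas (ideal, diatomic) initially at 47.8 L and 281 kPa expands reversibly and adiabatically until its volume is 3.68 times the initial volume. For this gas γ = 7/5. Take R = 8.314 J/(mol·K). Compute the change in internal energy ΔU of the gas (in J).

-13600 J

T₁ = P₁V₁/(nR) = 281×47.8/(4.42×8.314) = 366 K.
Adiabatic: TV^(γ−1) = const ⇒ T₂ = 366×(0.272)^0.400 = 217 K; PV^γ = const ⇒ P₂ = 45.3 kPa.
For an ideal gas ΔU = nCvΔT with Cv = (5/2)R = 20.8 J/(mol·K).
ΔU = 4.42×20.8×(217−366) = -13600 J.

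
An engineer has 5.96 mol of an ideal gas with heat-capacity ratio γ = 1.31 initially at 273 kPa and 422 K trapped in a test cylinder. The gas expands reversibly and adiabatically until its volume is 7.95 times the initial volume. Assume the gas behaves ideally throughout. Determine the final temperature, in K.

222 K

V₁ = nRT₁/P₁ = 5.96×8.314×422/273 = 76.6 L.
Adiabatic: TV^(γ−1) = const ⇒ T₂ = 422×(0.126)^0.310 = 222 K; PV^γ = const ⇒ P₂ = 18.1 kPa.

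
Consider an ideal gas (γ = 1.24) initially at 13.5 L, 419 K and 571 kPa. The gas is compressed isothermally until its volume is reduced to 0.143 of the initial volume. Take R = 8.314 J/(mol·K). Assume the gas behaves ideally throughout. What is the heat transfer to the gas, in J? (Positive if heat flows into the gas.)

n = P₁V₁/(RT₁) = 571×13.5/(8.314×419) = 2.21 mol.
Isothermal: T stays 419 K; PV = const ⇒ V₂ = 1.93 L, P₂ = 3990 kPa.
ΔU = 0 (ideal gas, T constant).
W = nRT ln(V₂/V₁) = 2.21×8.314×419×ln(0.143) = -15000 J.
Q = ΔU + W = -15000 J.

-15000 J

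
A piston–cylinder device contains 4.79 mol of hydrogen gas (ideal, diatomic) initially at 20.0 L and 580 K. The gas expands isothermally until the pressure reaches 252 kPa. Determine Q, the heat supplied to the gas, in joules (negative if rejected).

P₁ = nRT₁/V₁ = 4.79×8.314×580/20.0 = 1150 kPa.
Isothermal: T stays 580 K; PV = const ⇒ V₂ = 91.7 L, P₂ = 252 kPa.
ΔU = 0 (ideal gas, T constant).
W = nRT ln(V₂/V₁) = 4.79×8.314×580×ln(4.58) = 35200 J.
Q = ΔU + W = 35200 J.

35200 J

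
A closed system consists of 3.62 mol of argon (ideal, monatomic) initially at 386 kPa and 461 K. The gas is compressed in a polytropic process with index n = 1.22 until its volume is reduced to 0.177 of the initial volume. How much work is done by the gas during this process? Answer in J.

-29200 J

V₁ = nRT₁/P₁ = 3.62×8.314×461/386 = 35.9 L.
Polytropic n=1.22: T₂ = T₁(V₁/V₂)^(n−1) = 461×(5.65)^0.22 = 675 K; P₂ = P₁(V₁/V₂)^n = 3190 kPa.
W = (P₁V₁−P₂V₂)/(n−1) = (386×35.9−3190×6.36)/0.22 = -29200 J.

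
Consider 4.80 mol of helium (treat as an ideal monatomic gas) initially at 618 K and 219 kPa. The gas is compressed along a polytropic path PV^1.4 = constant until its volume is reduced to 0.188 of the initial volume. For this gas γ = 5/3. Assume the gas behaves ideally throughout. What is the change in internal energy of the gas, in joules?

V₁ = nRT₁/P₁ = 4.80×8.314×618/219 = 113 L.
Polytropic n=1.4: T₂ = T₁(V₁/V₂)^(n−1) = 618×(5.32)^0.40 = 1210 K; P₂ = P₁(V₁/V₂)^n = 2270 kPa.
For an ideal gas ΔU = nCvΔT with Cv = (3/2)R = 12.5 J/(mol·K).
ΔU = 4.80×12.5×(1210−618) = 35200 J.

35200 J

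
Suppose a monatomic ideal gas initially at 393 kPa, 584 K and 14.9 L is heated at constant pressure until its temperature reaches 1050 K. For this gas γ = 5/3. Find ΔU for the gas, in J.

7010 J

n = P₁V₁/(RT₁) = 393×14.9/(8.314×584) = 1.21 mol.
Isobaric: P stays 393 kPa; V/T = const ⇒ T₂ = 1050 K, V₂ = 26.8 L.
For an ideal gas ΔU = nCvΔT with Cv = (3/2)R = 12.5 J/(mol·K).
ΔU = 1.21×12.5×(1050−584) = 7010 J.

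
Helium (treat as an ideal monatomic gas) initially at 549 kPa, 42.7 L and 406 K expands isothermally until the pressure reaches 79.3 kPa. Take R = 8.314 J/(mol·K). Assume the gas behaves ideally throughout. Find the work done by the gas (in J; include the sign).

n = P₁V₁/(RT₁) = 549×42.7/(8.314×406) = 6.94 mol.
Isothermal: T stays 406 K; PV = const ⇒ V₂ = 296 L, P₂ = 79.3 kPa.
W = nRT ln(V₂/V₁) = 6.94×8.314×406×ln(6.92) = 45400 J.

45400 J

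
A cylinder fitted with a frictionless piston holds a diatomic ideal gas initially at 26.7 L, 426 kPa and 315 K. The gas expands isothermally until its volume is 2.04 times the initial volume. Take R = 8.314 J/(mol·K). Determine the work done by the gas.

8110 J

n = P₁V₁/(RT₁) = 426×26.7/(8.314×315) = 4.34 mol.
Isothermal: T stays 315 K; PV = const ⇒ V₂ = 54.5 L, P₂ = 209 kPa.
W = nRT ln(V₂/V₁) = 4.34×8.314×315×ln(2.04) = 8110 J.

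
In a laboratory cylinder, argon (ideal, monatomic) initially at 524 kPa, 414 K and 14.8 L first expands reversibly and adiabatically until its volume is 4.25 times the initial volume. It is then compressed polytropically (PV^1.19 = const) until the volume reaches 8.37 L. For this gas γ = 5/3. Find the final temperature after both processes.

n = P₁V₁/(RT₁) = 524×14.8/(8.314×414) = 2.25 mol.
Step 1 — Adiabatic: TV^(γ−1) = const ⇒ T₂ = 414×(0.235)^0.667 = 158 K; PV^γ = const ⇒ P₂ = 47.0 kPa.
ΔU = nCvΔT = 2.25×12.5×(158−414) = -7200 J.
Q = 0 for an adiabatic process, so W = −ΔU = 7200 J.
State after step 1: P = 47.0 kPa, V = 62.9 L, T = 158 K.
Step 2 — Polytropic n=1.19: T₂ = T₁(V₁/V₂)^(n−1) = 158×(7.51)^0.19 = 231 K; P₂ = P₁(V₁/V₂)^n = 518 kPa.
W = (P₁V₁−P₂V₂)/(n−1) = (47.0×62.9−518×8.37)/0.19 = -7260 J.
ΔU = nCvΔT = 2.25×12.5×(231−158) = 2070 J.
Q = ΔU + W = -5190 J.
Net over both steps: W = -65.5 J, Q = -5190 J, ΔU = -5130 J.

231 K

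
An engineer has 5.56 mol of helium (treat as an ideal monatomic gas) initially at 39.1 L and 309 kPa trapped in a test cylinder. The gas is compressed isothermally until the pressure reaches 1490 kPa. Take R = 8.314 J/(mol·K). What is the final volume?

8.11 L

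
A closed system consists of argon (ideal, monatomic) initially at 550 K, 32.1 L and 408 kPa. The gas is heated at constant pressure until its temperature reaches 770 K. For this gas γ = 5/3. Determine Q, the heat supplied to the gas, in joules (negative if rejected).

13100 J

n = P₁V₁/(RT₁) = 408×32.1/(8.314×550) = 2.86 mol.
Isobaric: P stays 408 kPa; V/T = const ⇒ T₂ = 770 K, V₂ = 44.9 L.
W = PΔV = 408×(44.9−32.1) kPa·L = 5240 J.
ΔU = nCvΔT = 2.86×12.5×(770−550) = 7860 J.
Q = ΔU + W = nCpΔT = 13100 J.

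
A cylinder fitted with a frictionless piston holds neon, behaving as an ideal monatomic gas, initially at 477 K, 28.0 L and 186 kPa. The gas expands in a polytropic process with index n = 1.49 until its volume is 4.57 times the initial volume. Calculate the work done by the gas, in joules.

n = P₁V₁/(RT₁) = 186×28.0/(8.314×477) = 1.31 mol.
Polytropic n=1.49: T₂ = T₁(V₁/V₂)^(n−1) = 477×(0.219)^0.49 = 227 K; P₂ = P₁(V₁/V₂)^n = 19.3 kPa.
W = (P₁V₁−P₂V₂)/(n−1) = (186×28.0−19.3×128)/0.49 = 5580 J.

5580 J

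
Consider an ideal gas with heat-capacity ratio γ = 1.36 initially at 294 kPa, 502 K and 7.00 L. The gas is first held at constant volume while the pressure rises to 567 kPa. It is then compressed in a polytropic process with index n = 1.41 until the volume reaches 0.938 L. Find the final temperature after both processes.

n = P₁V₁/(RT₁) = 294×7.00/(8.314×502) = 0.493 mol.
Step 1 — Isochoric: V stays 7.00 L; P/T = const ⇒ T₂ = 968 K, P₂ = 567 kPa.
W = 0 (no volume change).
ΔU = nCvΔT = 0.493×23.1×(968−502) = 5310 J.
Q = ΔU = 5310 J.
State after step 1: P = 567 kPa, V = 7.00 L, T = 968 K.
Step 2 — Polytropic n=1.41: T₂ = T₁(V₁/V₂)^(n−1) = 968×(7.46)^0.41 = 2210 K; P₂ = P₁(V₁/V₂)^n = 9650 kPa.
W = (P₁V₁−P₂V₂)/(n−1) = (567×7.00−9650×0.938)/0.41 = -12400 J.
ΔU = nCvΔT = 0.493×23.1×(2210−968) = 14100 J.
Q = ΔU + W = 1720 J.
Net over both steps: W = -12400 J, Q = 7030 J, ΔU = 19400 J.

2210 K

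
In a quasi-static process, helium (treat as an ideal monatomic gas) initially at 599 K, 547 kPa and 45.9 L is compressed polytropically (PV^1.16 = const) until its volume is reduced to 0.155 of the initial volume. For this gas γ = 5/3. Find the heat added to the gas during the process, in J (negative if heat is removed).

-41400 J

n = P₁V₁/(RT₁) = 547×45.9/(8.314×599) = 5.04 mol.
Polytropic n=1.16: T₂ = T₁(V₁/V₂)^(n−1) = 599×(6.45)^0.16 = 807 K; P₂ = P₁(V₁/V₂)^n = 4760 kPa.
W = (P₁V₁−P₂V₂)/(n−1) = (547×45.9−4760×7.11)/0.16 = -54500 J.
ΔU = nCvΔT = 5.04×12.5×(807−599) = 13100 J.
Q = ΔU + W = -41400 J.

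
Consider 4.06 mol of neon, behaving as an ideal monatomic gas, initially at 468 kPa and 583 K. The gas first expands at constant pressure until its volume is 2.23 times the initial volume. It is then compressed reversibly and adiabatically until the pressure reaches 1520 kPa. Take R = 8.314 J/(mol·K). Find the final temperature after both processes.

2080 K

V₁ = nRT₁/P₁ = 4.06×8.314×583/468 = 42.0 L.
Step 1 — Isobaric: P stays 468 kPa; V/T = const ⇒ T₂ = 1300 K, V₂ = 93.8 L.
W = PΔV = 468×(93.8−42.0) kPa·L = 24200 J.
ΔU = nCvΔT = 4.06×12.5×(1300−583) = 36300 J.
Q = ΔU + W = nCpΔT = 60500 J.
State after step 1: P = 468 kPa, V = 93.8 L, T = 1300 K.
Step 2 — Adiabatic: T₂/T₁ = (P₂/P₁)^((γ−1)/γ) ⇒ T₂ = 1300×(3.25)^0.400 = 2080 K; V₂ = 46.2 L.
ΔU = nCvΔT = 4.06×12.5×(2080−1300) = 39600 J.
Q = 0 for an adiabatic process, so W = −ΔU = -39600 J.
Net over both steps: W = -15400 J, Q = 60500 J, ΔU = 75900 J.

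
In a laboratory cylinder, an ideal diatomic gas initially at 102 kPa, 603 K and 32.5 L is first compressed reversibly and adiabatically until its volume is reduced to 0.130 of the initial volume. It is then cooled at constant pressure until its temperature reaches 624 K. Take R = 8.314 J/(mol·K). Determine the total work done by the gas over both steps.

n = P₁V₁/(RT₁) = 102×32.5/(8.314×603) = 0.661 mol.
Step 1 — Adiabatic: TV^(γ−1) = const ⇒ T₂ = 603×(7.69)^0.400 = 1360 K; PV^γ = const ⇒ P₂ = 1770 kPa.
ΔU = nCvΔT = 0.661×20.8×(1360−603) = 10500 J.
Q = 0 for an adiabatic process, so W = −ΔU = -10500 J.
State after step 1: P = 1770 kPa, V = 4.23 L, T = 1360 K.
Step 2 — Isobaric: P stays 1770 kPa; V/T = const ⇒ T₂ = 624 K, V₂ = 1.93 L.
W = PΔV = 1770×(1.93−4.23) kPa·L = -4070 J.
ΔU = nCvΔT = 0.661×20.8×(624−1360) = -10200 J.
Q = ΔU + W = nCpΔT = -14200 J.
Net over both steps: W = -14500 J, Q = -14200 J, ΔU = 289 J.

-14500 J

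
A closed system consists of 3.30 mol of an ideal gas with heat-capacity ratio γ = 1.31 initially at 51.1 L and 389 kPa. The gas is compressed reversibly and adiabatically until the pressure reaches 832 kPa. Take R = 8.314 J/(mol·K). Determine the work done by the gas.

-12600 J

T₁ = P₁V₁/(nR) = 389×51.1/(3.30×8.314) = 725 K.
Adiabatic: T₂/T₁ = (P₂/P₁)^((γ−1)/γ) ⇒ T₂ = 725×(2.14)^0.237 = 867 K; V₂ = 28.6 L.
ΔU = nCvΔT = 3.30×26.8×(867−725) = 12600 J.
Q = 0 for an adiabatic process, so W = −ΔU = -12600 J.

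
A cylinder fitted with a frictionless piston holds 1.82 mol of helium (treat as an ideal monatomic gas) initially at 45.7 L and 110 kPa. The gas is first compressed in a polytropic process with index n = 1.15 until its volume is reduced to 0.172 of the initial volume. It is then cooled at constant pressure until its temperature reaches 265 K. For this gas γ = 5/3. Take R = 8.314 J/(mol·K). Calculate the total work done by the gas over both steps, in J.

T₁ = P₁V₁/(nR) = 110×45.7/(1.82×8.314) = 332 K.
Step 1 — Polytropic n=1.15: T₂ = T₁(V₁/V₂)^(n−1) = 332×(5.81)^0.15 = 433 K; P₂ = P₁(V₁/V₂)^n = 833 kPa.
W = (P₁V₁−P₂V₂)/(n−1) = (110×45.7−833×7.86)/0.15 = -10100 J.
ΔU = nCvΔT = 1.82×12.5×(433−332) = 2280 J.
Q = ΔU + W = -7850 J.
State after step 1: P = 833 kPa, V = 7.86 L, T = 433 K.
Step 2 — Isobaric: P stays 833 kPa; V/T = const ⇒ T₂ = 265 K, V₂ = 4.81 L.
W = PΔV = 833×(4.81−7.86) kPa·L = -2540 J.
ΔU = nCvΔT = 1.82×12.5×(265−433) = -3800 J.
Q = ΔU + W = nCpΔT = -6340 J.
Net over both steps: W = -12700 J, Q = -14200 J, ΔU = -1530 J.

-12700 J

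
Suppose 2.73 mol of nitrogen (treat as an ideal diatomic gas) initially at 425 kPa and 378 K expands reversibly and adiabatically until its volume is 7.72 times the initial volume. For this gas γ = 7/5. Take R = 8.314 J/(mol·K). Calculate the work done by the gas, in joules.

V₁ = nRT₁/P₁ = 2.73×8.314×378/425 = 20.2 L.
Adiabatic: TV^(γ−1) = const ⇒ T₂ = 378×(0.130)^0.400 = 167 K; PV^γ = const ⇒ P₂ = 24.3 kPa.
ΔU = nCvΔT = 2.73×20.8×(167−378) = -12000 J.
Q = 0 for an adiabatic process, so W = −ΔU = 12000 J.

12000 J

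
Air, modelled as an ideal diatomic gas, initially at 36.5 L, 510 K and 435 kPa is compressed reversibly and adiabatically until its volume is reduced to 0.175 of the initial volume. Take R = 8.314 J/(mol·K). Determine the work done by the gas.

-40000 J

n = P₁V₁/(RT₁) = 435×36.5/(8.314×510) = 3.74 mol.
Adiabatic: TV^(γ−1) = const ⇒ T₂ = 510×(5.71)^0.400 = 1020 K; PV^γ = const ⇒ P₂ = 4990 kPa.
ΔU = nCvΔT = 3.74×20.8×(1020−510) = 40000 J.
Q = 0 for an adiabatic process, so W = −ΔU = -40000 J.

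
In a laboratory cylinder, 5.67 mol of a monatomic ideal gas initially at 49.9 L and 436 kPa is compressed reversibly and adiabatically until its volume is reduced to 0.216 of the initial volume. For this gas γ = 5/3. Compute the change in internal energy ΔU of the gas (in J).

T₁ = P₁V₁/(nR) = 436×49.9/(5.67×8.314) = 462 K.
Adiabatic: TV^(γ−1) = const ⇒ T₂ = 462×(4.63)^0.667 = 1280 K; PV^γ = const ⇒ P₂ = 5610 kPa.
For an ideal gas ΔU = nCvΔT with Cv = (3/2)R = 12.5 J/(mol·K).
ΔU = 5.67×12.5×(1280−462) = 58000 J.

58000 J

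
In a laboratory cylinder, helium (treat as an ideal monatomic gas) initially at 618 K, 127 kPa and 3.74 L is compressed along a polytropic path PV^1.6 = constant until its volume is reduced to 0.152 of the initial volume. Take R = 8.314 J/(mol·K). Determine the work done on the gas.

n = P₁V₁/(RT₁) = 127×3.74/(8.314×618) = 0.0924 mol.
Polytropic n=1.6: T₂ = T₁(V₁/V₂)^(n−1) = 618×(6.58)^0.60 = 1910 K; P₂ = P₁(V₁/V₂)^n = 2590 kPa.
W = (P₁V₁−P₂V₂)/(n−1) = (127×3.74−2590×0.568)/0.60 = -1660 J.
Work done on the gas = −W_by = 1660 J.

1660 J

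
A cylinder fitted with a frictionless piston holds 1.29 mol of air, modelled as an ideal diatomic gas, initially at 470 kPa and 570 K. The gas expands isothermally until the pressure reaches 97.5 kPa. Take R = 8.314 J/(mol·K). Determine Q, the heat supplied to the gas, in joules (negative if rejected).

V₁ = nRT₁/P₁ = 1.29×8.314×570/470 = 13.0 L.
Isothermal: T stays 570 K; PV = const ⇒ V₂ = 62.7 L, P₂ = 97.5 kPa.
ΔU = 0 (ideal gas, T constant).
W = nRT ln(V₂/V₁) = 1.29×8.314×570×ln(4.82) = 9620 J.
Q = ΔU + W = 9620 J.

9620 J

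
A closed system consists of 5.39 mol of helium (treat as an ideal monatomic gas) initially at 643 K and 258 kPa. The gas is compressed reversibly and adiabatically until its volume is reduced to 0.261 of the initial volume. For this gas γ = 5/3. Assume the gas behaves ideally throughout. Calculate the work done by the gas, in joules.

-62600 J

V₁ = nRT₁/P₁ = 5.39×8.314×643/258 = 112 L.
Adiabatic: TV^(γ−1) = const ⇒ T₂ = 643×(3.83)^0.667 = 1570 K; PV^γ = const ⇒ P₂ = 2420 kPa.
ΔU = nCvΔT = 5.39×12.5×(1570−643) = 62600 J.
Q = 0 for an adiabatic process, so W = −ΔU = -62600 J.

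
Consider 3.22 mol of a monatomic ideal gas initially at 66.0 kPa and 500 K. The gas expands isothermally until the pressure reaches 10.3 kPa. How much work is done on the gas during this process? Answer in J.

-24900 J

V₁ = nRT₁/P₁ = 3.22×8.314×500/66.0 = 203 L.
Isothermal: T stays 500 K; PV = const ⇒ V₂ = 1300 L, P₂ = 10.3 kPa.
W = nRT ln(V₂/V₁) = 3.22×8.314×500×ln(6.41) = 24900 J.
Work done on the gas = −W_by = -24900 J.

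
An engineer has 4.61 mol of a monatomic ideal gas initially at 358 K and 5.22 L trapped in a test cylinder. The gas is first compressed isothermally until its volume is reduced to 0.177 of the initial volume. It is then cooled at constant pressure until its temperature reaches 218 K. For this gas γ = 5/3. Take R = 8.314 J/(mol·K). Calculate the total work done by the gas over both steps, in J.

-29100 J

P₁ = nRT₁/V₁ = 4.61×8.314×358/5.22 = 2630 kPa.
Step 1 — Isothermal: T stays 358 K; PV = const ⇒ V₂ = 0.924 L, P₂ = 14900 kPa.
ΔU = 0 (ideal gas, T constant).
W = nRT ln(V₂/V₁) = 4.61×8.314×358×ln(0.177) = -23800 J.
Q = ΔU + W = -23800 J.
State after step 1: P = 14900 kPa, V = 0.924 L, T = 358 K.
Step 2 — Isobaric: P stays 14900 kPa; V/T = const ⇒ T₂ = 218 K, V₂ = 0.563 L.
W = PΔV = 14900×(0.563−0.924) kPa·L = -5370 J.
ΔU = nCvΔT = 4.61×12.5×(218−358) = -8050 J.
Q = ΔU + W = nCpΔT = -13400 J.
Net over both steps: W = -29100 J, Q = -37200 J, ΔU = -8050 J.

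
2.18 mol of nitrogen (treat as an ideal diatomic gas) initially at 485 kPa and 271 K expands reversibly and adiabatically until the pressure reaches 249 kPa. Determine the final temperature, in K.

V₁ = nRT₁/P₁ = 2.18×8.314×271/485 = 10.1 L.
Adiabatic: T₂/T₁ = (P₂/P₁)^((γ−1)/γ) ⇒ T₂ = 271×(0.513)^0.286 = 224 K; V₂ = 16.3 L.

224 K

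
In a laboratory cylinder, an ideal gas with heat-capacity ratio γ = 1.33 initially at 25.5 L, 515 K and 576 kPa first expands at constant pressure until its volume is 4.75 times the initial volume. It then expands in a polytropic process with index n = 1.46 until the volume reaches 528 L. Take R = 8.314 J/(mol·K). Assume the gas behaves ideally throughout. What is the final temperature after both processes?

n = P₁V₁/(RT₁) = 576×25.5/(8.314×515) = 3.43 mol.
Step 1 — Isobaric: P stays 576 kPa; V/T = const ⇒ T₂ = 2450 K, V₂ = 121 L.
W = PΔV = 576×(121−25.5) kPa·L = 55100 J.
ΔU = nCvΔT = 3.43×25.2×(2450−515) = 167000 J.
Q = ΔU + W = nCpΔT = 222000 J.
State after step 1: P = 576 kPa, V = 121 L, T = 2450 K.
Step 2 — Polytropic n=1.46: T₂ = T₁(V₁/V₂)^(n−1) = 2450×(0.229)^0.46 = 1240 K; P₂ = P₁(V₁/V₂)^n = 67.1 kPa.
W = (P₁V₁−P₂V₂)/(n−1) = (576×121−67.1×528)/0.46 = 74600 J.
ΔU = nCvΔT = 3.43×25.2×(1240−2450) = -104000 J.
Q = ΔU + W = -29400 J.
Net over both steps: W = 130000 J, Q = 193000 J, ΔU = 62900 J.

1240 K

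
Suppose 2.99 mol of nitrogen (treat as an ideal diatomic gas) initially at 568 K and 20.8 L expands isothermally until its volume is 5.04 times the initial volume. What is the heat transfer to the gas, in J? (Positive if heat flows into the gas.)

22800 J

P₁ = nRT₁/V₁ = 2.99×8.314×568/20.8 = 679 kPa.
Isothermal: T stays 568 K; PV = const ⇒ V₂ = 105 L, P₂ = 135 kPa.
ΔU = 0 (ideal gas, T constant).
W = nRT ln(V₂/V₁) = 2.99×8.314×568×ln(5.04) = 22800 J.
Q = ΔU + W = 22800 J.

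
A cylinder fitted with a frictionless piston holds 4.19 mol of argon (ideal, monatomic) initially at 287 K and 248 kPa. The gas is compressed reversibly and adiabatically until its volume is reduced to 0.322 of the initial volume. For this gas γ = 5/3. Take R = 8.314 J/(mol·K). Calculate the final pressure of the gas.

1640 kPa

V₁ = nRT₁/P₁ = 4.19×8.314×287/248 = 40.3 L.
Adiabatic: TV^(γ−1) = const ⇒ T₂ = 287×(3.11)^0.667 = 611 K; PV^γ = const ⇒ P₂ = 1640 kPa.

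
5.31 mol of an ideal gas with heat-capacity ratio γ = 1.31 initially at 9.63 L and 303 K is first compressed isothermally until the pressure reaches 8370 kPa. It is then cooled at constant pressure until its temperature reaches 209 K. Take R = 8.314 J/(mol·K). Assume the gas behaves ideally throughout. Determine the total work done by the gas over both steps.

-28200 J

P₁ = nRT₁/V₁ = 5.31×8.314×303/9.63 = 1390 kPa.
Step 1 — Isothermal: T stays 303 K; PV = const ⇒ V₂ = 1.60 L, P₂ = 8370 kPa.
ΔU = 0 (ideal gas, T constant).
W = nRT ln(V₂/V₁) = 5.31×8.314×303×ln(0.166) = -24000 J.
Q = ΔU + W = -24000 J.
State after step 1: P = 8370 kPa, V = 1.60 L, T = 303 K.
Step 2 — Isobaric: P stays 8370 kPa; V/T = const ⇒ T₂ = 209 K, V₂ = 1.10 L.
W = PΔV = 8370×(1.10−1.60) kPa·L = -4150 J.
ΔU = nCvΔT = 5.31×26.8×(209−303) = -13400 J.
Q = ΔU + W = nCpΔT = -17500 J.
Net over both steps: W = -28200 J, Q = -41600 J, ΔU = -13400 J.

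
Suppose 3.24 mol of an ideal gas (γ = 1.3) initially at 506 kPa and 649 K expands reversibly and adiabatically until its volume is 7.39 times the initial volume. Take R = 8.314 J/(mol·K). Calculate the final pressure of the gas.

V₁ = nRT₁/P₁ = 3.24×8.314×649/506 = 34.6 L.
Adiabatic: TV^(γ−1) = const ⇒ T₂ = 649×(0.135)^0.300 = 356 K; PV^γ = const ⇒ P₂ = 37.6 kPa.

37.6 kPa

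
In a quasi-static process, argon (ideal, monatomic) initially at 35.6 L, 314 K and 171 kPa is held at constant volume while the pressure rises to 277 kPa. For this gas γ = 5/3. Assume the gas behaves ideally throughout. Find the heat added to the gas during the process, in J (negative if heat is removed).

n = P₁V₁/(RT₁) = 171×35.6/(8.314×314) = 2.33 mol.
Isochoric: V stays 35.6 L; P/T = const ⇒ T₂ = 509 K, P₂ = 277 kPa.
W = 0 (no volume change).
ΔU = nCvΔT = 2.33×12.5×(509−314) = 5660 J.
Q = ΔU = 5660 J.

5660 J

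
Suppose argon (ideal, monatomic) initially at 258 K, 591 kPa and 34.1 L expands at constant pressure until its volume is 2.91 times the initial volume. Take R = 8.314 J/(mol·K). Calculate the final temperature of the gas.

751 K

Isobaric: P stays 591 kPa; V/T = const ⇒ T₂ = 751 K, V₂ = 99.2 L.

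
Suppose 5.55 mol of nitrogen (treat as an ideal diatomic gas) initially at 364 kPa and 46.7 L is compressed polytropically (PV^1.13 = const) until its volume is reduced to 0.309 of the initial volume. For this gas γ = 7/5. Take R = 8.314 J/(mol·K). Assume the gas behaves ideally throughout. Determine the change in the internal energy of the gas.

T₁ = P₁V₁/(nR) = 364×46.7/(5.55×8.314) = 368 K.
Polytropic n=1.13: T₂ = T₁(V₁/V₂)^(n−1) = 368×(3.24)^0.13 = 429 K; P₂ = P₁(V₁/V₂)^n = 1370 kPa.
For an ideal gas ΔU = nCvΔT with Cv = (5/2)R = 20.8 J/(mol·K).
ΔU = 5.55×20.8×(429−368) = 7010 J.

7010 J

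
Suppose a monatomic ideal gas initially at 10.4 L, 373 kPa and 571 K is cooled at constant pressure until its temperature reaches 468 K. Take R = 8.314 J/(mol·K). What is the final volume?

8.52 L

Isobaric: P stays 373 kPa; V/T = const ⇒ T₂ = 468 K, V₂ = 8.52 L.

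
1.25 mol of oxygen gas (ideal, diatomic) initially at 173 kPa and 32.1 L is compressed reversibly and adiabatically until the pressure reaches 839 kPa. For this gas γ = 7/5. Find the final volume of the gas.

10.4 L

T₁ = P₁V₁/(nR) = 173×32.1/(1.25×8.314) = 534 K.
Adiabatic: T₂/T₁ = (P₂/P₁)^((γ−1)/γ) ⇒ T₂ = 534×(4.85)^0.286 = 839 K; V₂ = 10.4 L.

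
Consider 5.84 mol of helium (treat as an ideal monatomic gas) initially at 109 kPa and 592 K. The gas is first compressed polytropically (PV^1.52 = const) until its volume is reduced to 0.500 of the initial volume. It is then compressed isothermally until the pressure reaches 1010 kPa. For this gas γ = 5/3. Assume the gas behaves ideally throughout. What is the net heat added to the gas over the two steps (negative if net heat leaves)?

V₁ = nRT₁/P₁ = 5.84×8.314×592/109 = 264 L.
Step 1 — Polytropic n=1.52: T₂ = T₁(V₁/V₂)^(n−1) = 592×(2.00)^0.52 = 849 K; P₂ = P₁(V₁/V₂)^n = 313 kPa.
W = (P₁V₁−P₂V₂)/(n−1) = (109×264−313×132)/0.52 = -24000 J.
ΔU = nCvΔT = 5.84×12.5×(849−592) = 18700 J.
Q = ΔU + W = -5280 J.
State after step 1: P = 313 kPa, V = 132 L, T = 849 K.
Step 2 — Isothermal: T stays 849 K; PV = const ⇒ V₂ = 40.8 L, P₂ = 1010 kPa.
ΔU = 0 (ideal gas, T constant).
W = nRT ln(V₂/V₁) = 5.84×8.314×849×ln(0.310) = -48300 J.
Q = ΔU + W = -48300 J.
Net over both steps: W = -72300 J, Q = -53600 J, ΔU = 18700 J.

-53600 J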